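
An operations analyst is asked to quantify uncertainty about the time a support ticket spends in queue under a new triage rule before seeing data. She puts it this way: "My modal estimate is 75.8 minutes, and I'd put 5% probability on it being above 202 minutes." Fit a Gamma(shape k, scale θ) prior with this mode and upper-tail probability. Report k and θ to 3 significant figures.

k ≈ 3.8, θ ≈ 27

Gamma(k,θ) with k>1 has mode (k−1)θ, so θ = 75.8/(k−1).
Need P(X < 202) = 0.95 with θ tied to k this way. Start at k = 2, θ = 75.8: P(X<202) ≈ 0.745.
Too low — raise k to concentrate. Iterating converges to k ≈ 3.8.
Then θ = 75.8/(3.8−1) ≈ 27.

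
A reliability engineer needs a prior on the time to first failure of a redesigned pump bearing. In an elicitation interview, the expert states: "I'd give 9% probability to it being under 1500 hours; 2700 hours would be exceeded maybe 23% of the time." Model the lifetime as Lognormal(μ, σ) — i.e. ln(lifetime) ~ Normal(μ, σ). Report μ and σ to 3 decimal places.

μ ≈ 7.692, σ ≈ 0.283

If T ~ Lognormal(μ,σ) then ln T ~ Normal(μ,σ), so the p-quantile of ln T is μ + z_p·σ.
ln(1500) = 7.313 and ln(2700) = 7.901; z_{0.09} = -1.341, z_{0.77} = 0.7388.
σ = (7.901 − 7.313)/(0.7388 − (-1.341)) = 0.283.
μ = 7.313 − (-1.341)·0.283 = 7.692.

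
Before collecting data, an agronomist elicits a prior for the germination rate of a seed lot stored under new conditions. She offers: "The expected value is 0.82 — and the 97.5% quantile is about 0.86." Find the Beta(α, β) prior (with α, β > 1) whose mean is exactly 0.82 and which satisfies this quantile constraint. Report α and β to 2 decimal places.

α ≈ 263.44, β ≈ 57.83

With mean 0.82 fixed, write α = 0.82s, β = 0.18s where s = α+β.
Need P(θ < 0.86) = 0.975 under Beta(0.82s, 0.18s). Normal approximation: (q−m)/√(m(1−m)/s) ≈ z_{0.975} = 1.96, so s ≈ 0.82·0.18·(1.96)²/(0.86−0.82)² = 354.4.
At s = 354.4: P(θ<0.86) ≈ 0.980. Adjusting to match 0.975 gives s ≈ 321.27.
So α = 0.82·321.27 ≈ 263.44, β = 0.18·321.27 ≈ 57.83.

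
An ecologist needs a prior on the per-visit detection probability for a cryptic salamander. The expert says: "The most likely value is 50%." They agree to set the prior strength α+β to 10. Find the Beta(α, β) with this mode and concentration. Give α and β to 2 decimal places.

For α,β > 1 the Beta mode is (α−1)/(α+β−2). With α+β = 10, the mode is (α−1)/8.
Set (α−1)/8 = 0.5 → α = 1 + 0.5·8 = 5.00.
β = 10 − α = 5.00.

α = 5.00, β = 5.00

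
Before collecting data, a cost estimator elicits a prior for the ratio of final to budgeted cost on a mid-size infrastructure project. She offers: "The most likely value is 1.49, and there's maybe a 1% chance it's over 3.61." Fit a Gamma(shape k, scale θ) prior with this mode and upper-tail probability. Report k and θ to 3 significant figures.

Gamma(k,θ) with k>1 has mode (k−1)θ, so θ = 1.49/(k−1).
Need P(X < 3.61) = 0.99 with θ tied to k this way. Start at k = 2, θ = 1.49: P(X<3.61) ≈ 0.696.
Too low — raise k to concentrate. Iterating converges to k ≈ 7.03.
Then θ = 1.49/(7.03−1) ≈ 0.247.

k ≈ 7.03, θ ≈ 0.247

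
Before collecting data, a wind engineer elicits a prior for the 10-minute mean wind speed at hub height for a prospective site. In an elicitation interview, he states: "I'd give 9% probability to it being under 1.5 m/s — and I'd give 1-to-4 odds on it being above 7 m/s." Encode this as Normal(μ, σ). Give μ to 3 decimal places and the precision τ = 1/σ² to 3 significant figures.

μ = 4.879, τ = 0.157

The p-quantile of Normal(μ,σ) is μ + z_p·σ, with z_{0.09} = -1.341 and z_{0.8} = 0.8416.
Eliminate σ: μ = (z₂·x₁ − z₁·x₂)/(z₂ − z₁) = (0.8416·1.5 − (-1.341)·7)/2.182 = 4.879.
Then σ = (x₂ − x₁)/(z₂ − z₁) = (7 − 1.5)/2.182 = 2.520.
Precision τ = 1/σ² = 1/2.52² = 0.157.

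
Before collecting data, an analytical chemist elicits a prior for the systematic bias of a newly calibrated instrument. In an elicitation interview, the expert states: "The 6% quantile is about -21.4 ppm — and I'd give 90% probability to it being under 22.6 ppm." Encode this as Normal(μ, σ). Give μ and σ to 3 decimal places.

μ = 2.719, σ = 15.513

The p-quantile of Normal(μ,σ) is μ + z_p·σ, with z_{0.06} = -1.555 and z_{0.9} = 1.282.
Eliminate σ: μ = (z₂·x₁ − z₁·x₂)/(z₂ − z₁) = (1.282·-21.4 − (-1.555)·22.6)/2.836 = 2.719.
Then σ = (x₂ − x₁)/(z₂ − z₁) = (22.6 − -21.4)/2.836 = 15.513.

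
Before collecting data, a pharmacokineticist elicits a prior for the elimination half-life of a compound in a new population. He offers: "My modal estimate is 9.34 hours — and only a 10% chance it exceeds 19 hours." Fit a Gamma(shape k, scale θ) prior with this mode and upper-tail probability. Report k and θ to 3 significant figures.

k ≈ 4.81, θ ≈ 2.45

Gamma(k,θ) with k>1 has mode (k−1)θ, so θ = 9.34/(k−1).
Need P(X < 19) = 0.9 with θ tied to k this way. Start at k = 2, θ = 9.34: P(X<19) ≈ 0.603.
Too low — raise k to concentrate. Iterating converges to k ≈ 4.81.
Then θ = 9.34/(4.81−1) ≈ 2.45.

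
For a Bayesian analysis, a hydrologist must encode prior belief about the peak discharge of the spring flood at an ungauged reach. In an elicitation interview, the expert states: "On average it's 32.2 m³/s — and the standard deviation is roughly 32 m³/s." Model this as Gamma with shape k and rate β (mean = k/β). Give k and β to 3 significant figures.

k ≈ 1.01, β ≈ 0.0314

For Gamma(k, rate β): mean = k/β, variance = k/β², so CV = 1/√k.
CV = SD/mean = 32/32.2 = 0.9938, hence k = 1/CV² = 1.01.
Then β = k/mean = 1.01/32.2 = 0.0314.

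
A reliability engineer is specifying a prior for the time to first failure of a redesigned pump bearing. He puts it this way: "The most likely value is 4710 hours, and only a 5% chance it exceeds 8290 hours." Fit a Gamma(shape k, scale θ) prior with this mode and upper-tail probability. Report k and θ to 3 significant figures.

k ≈ 9.73, θ ≈ 540

Gamma(k,θ) with k>1 has mode (k−1)θ, so θ = 4710/(k−1).
Need P(X < 8290) = 0.95 with θ tied to k this way. Start at k = 2, θ = 4710: P(X<8290) ≈ 0.525.
Too low — raise k to concentrate. Iterating converges to k ≈ 9.73.
Then θ = 4710/(9.73−1) ≈ 540.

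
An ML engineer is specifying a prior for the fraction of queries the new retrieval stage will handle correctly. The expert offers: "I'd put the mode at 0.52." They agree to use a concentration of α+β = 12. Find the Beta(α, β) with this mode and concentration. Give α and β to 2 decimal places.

α = 6.20, β = 5.80

For α,β > 1 the Beta mode is (α−1)/(α+β−2). With α+β = 12, the mode is (α−1)/10.
Set (α−1)/10 = 0.52 → α = 1 + 0.52·10 = 6.20.
β = 12 − α = 5.80.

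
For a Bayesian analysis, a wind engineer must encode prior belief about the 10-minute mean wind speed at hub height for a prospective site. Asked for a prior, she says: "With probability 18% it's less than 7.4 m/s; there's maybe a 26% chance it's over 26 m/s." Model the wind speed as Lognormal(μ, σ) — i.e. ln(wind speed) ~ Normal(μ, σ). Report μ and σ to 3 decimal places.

μ ≈ 2.739, σ ≈ 0.806

If T ~ Lognormal(μ,σ) then ln T ~ Normal(μ,σ), so the p-quantile of ln T is μ + z_p·σ.
ln(7.4) = 2.001 and ln(26) = 3.258; z_{0.18} = -0.9154, z_{0.74} = 0.6433.
σ = (3.258 − 2.001)/(0.6433 − (-0.9154)) = 0.806.
μ = 2.001 − (-0.9154)·0.806 = 2.739.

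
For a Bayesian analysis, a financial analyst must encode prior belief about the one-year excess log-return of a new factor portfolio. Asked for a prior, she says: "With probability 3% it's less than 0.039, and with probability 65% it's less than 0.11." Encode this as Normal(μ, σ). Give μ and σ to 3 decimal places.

μ = 0.098, σ = 0.031

For Normal(μ,σ), the p-quantile is μ + z_p·σ. Here z_{0.03} = -1.881, z_{0.65} = 0.3853.
So 0.039 = μ − 1.881σ and 0.11 = μ + 0.3853σ.
Subtracting: σ = (0.11 − 0.039)/(0.3853 − (-1.881)) = 0.031.
Then μ = 0.039 − (-1.881)·0.031 = 0.098.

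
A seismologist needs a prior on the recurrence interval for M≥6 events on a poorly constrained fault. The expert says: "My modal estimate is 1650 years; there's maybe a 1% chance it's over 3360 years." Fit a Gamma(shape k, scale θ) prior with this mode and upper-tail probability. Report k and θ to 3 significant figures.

Gamma(k,θ) with k>1 has mode (k−1)θ, so θ = 1650/(k−1).
Need P(X < 3360) = 0.99 with θ tied to k this way. Start at k = 2, θ = 1650: P(X<3360) ≈ 0.604.
Too low — raise k to concentrate. Iterating converges to k ≈ 10.7.
Then θ = 1650/(10.7−1) ≈ 170.

k ≈ 10.7, θ ≈ 170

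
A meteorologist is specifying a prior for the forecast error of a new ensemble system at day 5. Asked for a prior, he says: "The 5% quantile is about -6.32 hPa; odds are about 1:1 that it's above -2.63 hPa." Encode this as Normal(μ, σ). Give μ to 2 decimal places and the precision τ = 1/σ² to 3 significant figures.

For Normal(μ,σ), the p-quantile is μ + z_p·σ. Here z_{0.05} = -1.645, z_{0.5} = 0.
So -6.32 = μ − 1.645σ and -2.63 = μ + 0σ.
Subtracting: σ = (-2.63 − -6.32)/(0 − (-1.645)) = 2.24.
Then μ = -6.32 − (-1.645)·2.24 = -2.63.
Precision τ = 1/σ² = 1/2.243² = 0.199.

μ = -2.63, τ = 0.199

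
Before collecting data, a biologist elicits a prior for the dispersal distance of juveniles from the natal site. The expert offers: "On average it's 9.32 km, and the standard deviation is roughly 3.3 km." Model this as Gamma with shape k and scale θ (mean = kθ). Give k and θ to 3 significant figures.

k ≈ 7.98, θ ≈ 1.17

For Gamma(k, scale θ): mean = kθ, variance = kθ², so CV = 1/√k.
CV = SD/mean = 3.3/9.32 = 0.3541, hence k = 1/CV² = 7.98.
Then θ = mean/k = 9.32/7.98 = 1.17.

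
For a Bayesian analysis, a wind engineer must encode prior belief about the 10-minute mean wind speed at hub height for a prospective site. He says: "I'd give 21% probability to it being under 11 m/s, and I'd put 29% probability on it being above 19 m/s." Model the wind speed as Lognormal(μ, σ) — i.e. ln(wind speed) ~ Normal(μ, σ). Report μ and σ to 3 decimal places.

If T ~ Lognormal(μ,σ) then ln T ~ Normal(μ,σ), so the p-quantile of ln T is μ + z_p·σ.
ln(11) = 2.398 and ln(19) = 2.944; z_{0.21} = -0.8064, z_{0.71} = 0.5534.
σ = (2.944 − 2.398)/(0.5534 − (-0.8064)) = 0.402.
μ = 2.398 − (-0.8064)·0.402 = 2.722.

μ ≈ 2.722, σ ≈ 0.402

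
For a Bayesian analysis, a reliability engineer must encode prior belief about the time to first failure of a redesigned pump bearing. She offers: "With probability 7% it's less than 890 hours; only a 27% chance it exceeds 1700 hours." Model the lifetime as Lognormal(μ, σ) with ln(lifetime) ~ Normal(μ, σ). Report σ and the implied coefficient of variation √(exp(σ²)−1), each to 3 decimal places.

σ ≈ 0.310, CV ≈ 0.317

If T ~ Lognormal(μ,σ) then ln T ~ Normal(μ,σ), so the p-quantile of ln T is μ + z_p·σ.
ln(890) = 6.791 and ln(1700) = 7.438; z_{0.07} = -1.476, z_{0.73} = 0.6128.
σ = (7.438 − 6.791)/(0.6128 − (-1.476)) = 0.310.
μ = 6.791 − (-1.476)·0.310 = 7.249.
CV = √(exp(σ²)−1) = √(exp(0.0960)−1) = 0.317.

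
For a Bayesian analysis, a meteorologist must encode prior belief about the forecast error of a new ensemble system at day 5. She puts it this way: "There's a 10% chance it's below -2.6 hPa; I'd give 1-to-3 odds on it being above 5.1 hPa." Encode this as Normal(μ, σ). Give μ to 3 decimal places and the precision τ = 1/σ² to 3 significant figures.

μ = 2.445, τ = 0.0645

For Normal(μ,σ), the p-quantile is μ + z_p·σ. Here z_{0.1} = -1.282, z_{0.75} = 0.6745.
So -2.6 = μ − 1.282σ and 5.1 = μ + 0.6745σ.
Subtracting: σ = (5.1 − -2.6)/(0.6745 − (-1.282)) = 3.937.
Then μ = -2.6 − (-1.282)·3.937 = 2.445.
Precision τ = 1/σ² = 1/3.937² = 0.0645.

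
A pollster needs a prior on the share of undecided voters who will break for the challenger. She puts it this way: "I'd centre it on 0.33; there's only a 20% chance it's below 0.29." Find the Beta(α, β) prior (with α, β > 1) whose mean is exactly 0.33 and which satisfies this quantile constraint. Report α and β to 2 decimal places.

α ≈ 32.82, β ≈ 66.64

With mean 0.33 fixed, write α = 0.33s, β = 0.67s where s = α+β.
Need P(θ < 0.29) = 0.2 under Beta(0.33s, 0.67s). Normal approximation: (q−m)/√(m(1−m)/s) ≈ z_{0.2} = -0.842, so s ≈ 0.33·0.67·(-0.842)²/(0.29−0.33)² = 97.9.
At s = 97.9: P(θ<0.29) ≈ 0.202. Adjusting to match 0.2 gives s ≈ 99.47.
So α = 0.33·99.47 ≈ 32.82, β = 0.67·99.47 ≈ 66.64.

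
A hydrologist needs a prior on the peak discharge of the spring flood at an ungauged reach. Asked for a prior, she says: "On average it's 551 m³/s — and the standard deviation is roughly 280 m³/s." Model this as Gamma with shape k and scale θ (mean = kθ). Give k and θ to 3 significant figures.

For Gamma(k, scale θ): mean = kθ, variance = kθ², so CV = 1/√k.
CV = SD/mean = 280/551 = 0.5082, hence k = 1/CV² = 3.87.
Then θ = mean/k = 551/3.87 = 142.

k ≈ 3.87, θ ≈ 142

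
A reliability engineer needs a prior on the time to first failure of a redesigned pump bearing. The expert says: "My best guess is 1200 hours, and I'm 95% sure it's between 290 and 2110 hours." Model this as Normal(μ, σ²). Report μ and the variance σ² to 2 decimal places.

A symmetric 95% interval runs μ ± z·σ with z = 1.96.
Half-width = 910, so σ = 910/1.96 = 464.294 and σ² = 215569.15.
μ is the stated best guess, 1200.00.

μ = 1200.00, σ² = 215569.15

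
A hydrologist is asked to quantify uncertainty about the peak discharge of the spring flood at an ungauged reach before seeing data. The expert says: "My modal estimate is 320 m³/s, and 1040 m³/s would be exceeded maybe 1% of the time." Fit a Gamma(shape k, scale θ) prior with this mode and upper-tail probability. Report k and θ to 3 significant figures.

k ≈ 4.18, θ ≈ 101

Gamma(k,θ) with k>1 has mode (k−1)θ, so θ = 320/(k−1).
Need P(X < 1040) = 0.99 with θ tied to k this way. Start at k = 2, θ = 320: P(X<1040) ≈ 0.835.
Too low — raise k to concentrate. Iterating converges to k ≈ 4.18.
Then θ = 320/(4.18−1) ≈ 101.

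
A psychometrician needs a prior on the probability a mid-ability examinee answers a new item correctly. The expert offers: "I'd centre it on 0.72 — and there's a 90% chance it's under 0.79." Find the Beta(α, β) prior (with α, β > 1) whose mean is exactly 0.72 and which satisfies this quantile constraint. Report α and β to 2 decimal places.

With mean 0.72 fixed, write α = 0.72s, β = 0.28s where s = α+β.
Need P(θ < 0.79) = 0.9 under Beta(0.72s, 0.28s). Normal approximation: (q−m)/√(m(1−m)/s) ≈ z_{0.9} = 1.28, so s ≈ 0.72·0.28·(1.28)²/(0.79−0.72)² = 67.6.
At s = 67.6: P(θ<0.79) ≈ 0.906. Adjusting to match 0.9 gives s ≈ 64.15.
So α = 0.72·64.15 ≈ 46.19, β = 0.28·64.15 ≈ 17.96.

α ≈ 46.19, β ≈ 17.96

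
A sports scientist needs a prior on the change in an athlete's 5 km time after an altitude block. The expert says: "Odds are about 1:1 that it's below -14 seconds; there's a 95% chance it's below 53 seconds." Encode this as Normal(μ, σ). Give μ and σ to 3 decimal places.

The p-quantile of Normal(μ,σ) is μ + z_p·σ, with z_{0.5} = 0 and z_{0.95} = 1.645.
Eliminate σ: μ = (z₂·x₁ − z₁·x₂)/(z₂ − z₁) = (1.645·-14 − (0)·53)/1.645 = -14.000.
Then σ = (x₂ − x₁)/(z₂ − z₁) = (53 − -14)/1.645 = 40.733.

μ = -14.000, σ = 40.733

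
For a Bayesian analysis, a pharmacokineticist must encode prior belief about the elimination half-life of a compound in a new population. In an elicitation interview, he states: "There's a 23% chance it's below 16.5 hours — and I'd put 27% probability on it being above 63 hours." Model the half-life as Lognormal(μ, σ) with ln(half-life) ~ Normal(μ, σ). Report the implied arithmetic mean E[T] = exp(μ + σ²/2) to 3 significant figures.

E[T] ≈ 56.1 hours

If T ~ Lognormal(μ,σ) then ln T ~ Normal(μ,σ), so the p-quantile of ln T is μ + z_p·σ.
ln(16.5) = 2.803 and ln(63) = 4.143; z_{0.23} = -0.7388, z_{0.73} = 0.6128.
σ = (4.143 − 2.803)/(0.6128 − (-0.7388)) = 0.991.
μ = 2.803 − (-0.7388)·0.991 = 3.536.
E[T] = exp(μ + σ²/2) = exp(3.536 + 0.4912) = 56.1 hours.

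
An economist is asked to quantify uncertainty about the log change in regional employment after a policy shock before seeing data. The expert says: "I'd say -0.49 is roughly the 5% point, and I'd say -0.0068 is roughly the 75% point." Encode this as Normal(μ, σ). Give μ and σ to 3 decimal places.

μ = -0.147, σ = 0.208

The p-quantile of Normal(μ,σ) is μ + z_p·σ, with z_{0.05} = -1.645 and z_{0.75} = 0.6745.
Eliminate σ: μ = (z₂·x₁ − z₁·x₂)/(z₂ − z₁) = (0.6745·-0.49 − (-1.645)·-0.0068)/2.319 = -0.147.
Then σ = (x₂ − x₁)/(z₂ − z₁) = (-0.0068 − -0.49)/2.319 = 0.208.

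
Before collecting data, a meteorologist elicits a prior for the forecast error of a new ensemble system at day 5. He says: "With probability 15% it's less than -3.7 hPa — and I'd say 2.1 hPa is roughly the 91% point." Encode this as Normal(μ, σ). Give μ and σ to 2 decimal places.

μ = -1.17, σ = 2.44

For Normal(μ,σ), the p-quantile is μ + z_p·σ. Here z_{0.15} = -1.036, z_{0.91} = 1.341.
So -3.7 = μ − 1.036σ and 2.1 = μ + 1.341σ.
Subtracting: σ = (2.1 − -3.7)/(1.341 − (-1.036)) = 2.44.
Then μ = -3.7 − (-1.036)·2.44 = -1.17.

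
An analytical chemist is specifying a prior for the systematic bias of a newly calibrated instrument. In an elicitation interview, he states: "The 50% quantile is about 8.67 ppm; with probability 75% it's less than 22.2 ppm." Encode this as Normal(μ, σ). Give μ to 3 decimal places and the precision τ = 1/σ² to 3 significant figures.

The p-quantile of Normal(μ,σ) is μ + z_p·σ, with z_{0.5} = 0 and z_{0.75} = 0.6745.
Eliminate σ: μ = (z₂·x₁ − z₁·x₂)/(z₂ − z₁) = (0.6745·8.67 − (0)·22.2)/0.6745 = 8.670.
Then σ = (x₂ − x₁)/(z₂ − z₁) = (22.2 − 8.67)/0.6745 = 20.060.
Precision τ = 1/σ² = 1/20.06² = 0.00249.

μ = 8.670, τ = 0.00249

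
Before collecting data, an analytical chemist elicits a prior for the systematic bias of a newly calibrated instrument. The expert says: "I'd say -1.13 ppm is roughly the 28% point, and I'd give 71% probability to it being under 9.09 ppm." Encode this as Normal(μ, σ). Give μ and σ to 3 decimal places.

The p-quantile of Normal(μ,σ) is μ + z_p·σ, with z_{0.28} = -0.5828 and z_{0.71} = 0.5534.
Eliminate σ: μ = (z₂·x₁ − z₁·x₂)/(z₂ − z₁) = (0.5534·-1.13 − (-0.5828)·9.09)/1.136 = 4.112.
Then σ = (x₂ − x₁)/(z₂ − z₁) = (9.09 − -1.13)/1.136 = 8.995.

μ = 4.112, σ = 8.995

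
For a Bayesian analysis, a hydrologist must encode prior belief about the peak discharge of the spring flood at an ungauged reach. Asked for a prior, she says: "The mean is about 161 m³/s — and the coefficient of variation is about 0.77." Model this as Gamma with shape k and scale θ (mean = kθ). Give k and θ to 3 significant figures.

For Gamma(k, scale θ): mean = kθ, variance = kθ², so CV = 1/√k.
CV = 0.77, hence k = 1/CV² = 1.69.
Then θ = mean/k = 161/1.69 = 95.5.

k ≈ 1.69, θ ≈ 95.5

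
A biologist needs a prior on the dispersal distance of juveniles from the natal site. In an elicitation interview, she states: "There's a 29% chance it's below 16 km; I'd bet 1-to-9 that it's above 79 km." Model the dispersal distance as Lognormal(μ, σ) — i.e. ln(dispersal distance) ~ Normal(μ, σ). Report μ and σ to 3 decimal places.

If T ~ Lognormal(μ,σ) then ln T ~ Normal(μ,σ), so the p-quantile of ln T is μ + z_p·σ.
ln(16) = 2.773 and ln(79) = 4.369; z_{0.29} = -0.5534, z_{0.9} = 1.282.
σ = (4.369 − 2.773)/(1.282 − (-0.5534)) = 0.870.
μ = 2.773 − (-0.5534)·0.870 = 3.254.

μ ≈ 3.254, σ ≈ 0.870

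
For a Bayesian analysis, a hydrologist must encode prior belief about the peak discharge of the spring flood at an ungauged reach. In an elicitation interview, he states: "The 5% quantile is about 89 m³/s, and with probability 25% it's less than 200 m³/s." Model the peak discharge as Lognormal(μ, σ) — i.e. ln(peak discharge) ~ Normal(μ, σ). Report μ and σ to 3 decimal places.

If T ~ Lognormal(μ,σ) then ln T ~ Normal(μ,σ), so the p-quantile of ln T is μ + z_p·σ.
ln(89) = 4.489 and ln(200) = 5.298; z_{0.05} = -1.645, z_{0.25} = -0.6745.
σ = (5.298 − 4.489)/(-0.6745 − (-1.645)) = 0.834.
μ = 4.489 − (-1.645)·0.834 = 5.861.

μ ≈ 5.861, σ ≈ 0.834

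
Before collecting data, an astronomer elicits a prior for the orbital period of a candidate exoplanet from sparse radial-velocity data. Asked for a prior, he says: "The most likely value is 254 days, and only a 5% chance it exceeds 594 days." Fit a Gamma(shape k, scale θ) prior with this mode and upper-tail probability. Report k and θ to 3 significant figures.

Gamma(k,θ) with k>1 has mode (k−1)θ, so θ = 254/(k−1).
Need P(X < 594) = 0.95 with θ tied to k this way. Start at k = 2, θ = 254: P(X<594) ≈ 0.678.
Too low — raise k to concentrate. Iterating converges to k ≈ 4.79.
Then θ = 254/(4.79−1) ≈ 67.

k ≈ 4.79, θ ≈ 67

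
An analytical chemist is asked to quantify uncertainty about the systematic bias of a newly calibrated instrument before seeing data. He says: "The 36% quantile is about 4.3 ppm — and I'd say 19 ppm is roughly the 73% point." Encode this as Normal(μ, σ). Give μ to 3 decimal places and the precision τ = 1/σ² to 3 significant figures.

μ = 9.725, τ = 0.00437

The p-quantile of Normal(μ,σ) is μ + z_p·σ, with z_{0.36} = -0.3585 and z_{0.73} = 0.6128.
Eliminate σ: μ = (z₂·x₁ − z₁·x₂)/(z₂ − z₁) = (0.6128·4.3 − (-0.3585)·19)/0.9713 = 9.725.
Then σ = (x₂ − x₁)/(z₂ − z₁) = (19 − 4.3)/0.9713 = 15.135.
Precision τ = 1/σ² = 1/15.13² = 0.00437.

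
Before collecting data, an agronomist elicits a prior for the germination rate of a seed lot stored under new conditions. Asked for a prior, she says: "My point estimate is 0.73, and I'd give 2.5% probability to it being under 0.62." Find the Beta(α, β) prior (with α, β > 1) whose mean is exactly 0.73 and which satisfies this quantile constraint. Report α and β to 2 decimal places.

With mean 0.73 fixed, write α = 0.73s, β = 0.27s where s = α+β.
Need P(θ < 0.62) = 0.025 under Beta(0.73s, 0.27s). Normal approximation: (q−m)/√(m(1−m)/s) ≈ z_{0.025} = -1.96, so s ≈ 0.73·0.27·(-1.96)²/(0.62−0.73)² = 62.6.
At s = 62.6: P(θ<0.62) ≈ 0.031. Adjusting to match 0.025 gives s ≈ 68.82.
So α = 0.73·68.82 ≈ 50.24, β = 0.27·68.82 ≈ 18.58.

α ≈ 50.24, β ≈ 18.58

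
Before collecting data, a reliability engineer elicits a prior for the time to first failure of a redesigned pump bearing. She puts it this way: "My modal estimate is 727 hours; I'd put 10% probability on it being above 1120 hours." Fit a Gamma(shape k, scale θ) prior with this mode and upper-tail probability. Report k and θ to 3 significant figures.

Gamma(k,θ) with k>1 has mode (k−1)θ, so θ = 727/(k−1).
Need P(X < 1120) = 0.9 with θ tied to k this way. Start at k = 2, θ = 727: P(X<1120) ≈ 0.456.
Too low — raise k to concentrate. Iterating converges to k ≈ 11.
Then θ = 727/(11−1) ≈ 72.7.

k ≈ 11, θ ≈ 72.7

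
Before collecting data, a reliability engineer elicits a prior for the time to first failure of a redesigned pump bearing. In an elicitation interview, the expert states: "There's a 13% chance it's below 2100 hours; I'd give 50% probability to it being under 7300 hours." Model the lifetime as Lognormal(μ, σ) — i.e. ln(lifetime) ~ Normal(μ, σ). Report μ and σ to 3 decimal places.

If T ~ Lognormal(μ,σ) then ln T ~ Normal(μ,σ), so the p-quantile of ln T is μ + z_p·σ.
ln(2100) = 7.65 and ln(7300) = 8.896; z_{0.13} = -1.126, z_{0.5} = 0.
σ = (8.896 − 7.65)/(0 − (-1.126)) = 1.106.
μ = 7.65 − (-1.126)·1.106 = 8.896.

μ ≈ 8.896, σ ≈ 1.106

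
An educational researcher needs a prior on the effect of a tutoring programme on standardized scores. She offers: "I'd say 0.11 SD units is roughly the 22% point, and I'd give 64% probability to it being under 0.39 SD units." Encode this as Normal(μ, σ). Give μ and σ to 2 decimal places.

The p-quantile of Normal(μ,σ) is μ + z_p·σ, with z_{0.22} = -0.7722 and z_{0.64} = 0.3585.
Eliminate σ: μ = (z₂·x₁ − z₁·x₂)/(z₂ − z₁) = (0.3585·0.11 − (-0.7722)·0.39)/1.131 = 0.30.
Then σ = (x₂ − x₁)/(z₂ − z₁) = (0.39 − 0.11)/1.131 = 0.25.

μ = 0.30, σ = 0.25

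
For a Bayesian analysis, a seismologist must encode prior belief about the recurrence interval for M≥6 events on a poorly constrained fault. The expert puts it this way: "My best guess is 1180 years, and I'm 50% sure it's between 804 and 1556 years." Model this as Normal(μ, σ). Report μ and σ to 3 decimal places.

A symmetric 50% interval runs μ ± z·σ with z = 0.6745.
Half-width = 376, so σ = 376/0.6745 = 557.458.
μ is the stated best guess, 1180.000.

μ = 1180.000, σ = 557.458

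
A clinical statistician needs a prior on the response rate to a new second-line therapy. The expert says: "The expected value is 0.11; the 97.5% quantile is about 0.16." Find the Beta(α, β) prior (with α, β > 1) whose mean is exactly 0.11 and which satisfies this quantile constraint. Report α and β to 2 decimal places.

α ≈ 19.42, β ≈ 157.15

With mean 0.11 fixed, write α = 0.11s, β = 0.89s where s = α+β.
Need P(θ < 0.16) = 0.975 under Beta(0.11s, 0.89s). Normal approximation: (q−m)/√(m(1−m)/s) ≈ z_{0.975} = 1.96, so s ≈ 0.11·0.89·(1.96)²/(0.16−0.11)² = 150.4.
At s = 150.4: P(θ<0.16) ≈ 0.965. Adjusting to match 0.975 gives s ≈ 176.57.
So α = 0.11·176.57 ≈ 19.42, β = 0.89·176.57 ≈ 157.15.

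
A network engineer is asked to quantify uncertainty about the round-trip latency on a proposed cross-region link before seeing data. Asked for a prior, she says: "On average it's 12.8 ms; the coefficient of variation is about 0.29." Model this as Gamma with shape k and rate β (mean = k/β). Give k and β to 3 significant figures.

For Gamma(k, rate β): mean = k/β, variance = k/β², so CV = 1/√k.
CV = 0.29, hence k = 1/CV² = 11.9.
Then β = k/mean = 11.9/12.8 = 0.929.

k ≈ 11.9, β ≈ 0.929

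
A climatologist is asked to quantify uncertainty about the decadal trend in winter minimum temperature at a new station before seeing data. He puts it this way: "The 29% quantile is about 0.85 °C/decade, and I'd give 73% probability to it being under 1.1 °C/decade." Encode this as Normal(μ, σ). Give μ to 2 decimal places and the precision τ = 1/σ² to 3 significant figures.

μ = 0.97, τ = 21.8

For Normal(μ,σ), the p-quantile is μ + z_p·σ. Here z_{0.29} = -0.5534, z_{0.73} = 0.6128.
So 0.85 = μ − 0.5534σ and 1.1 = μ + 0.6128σ.
Subtracting: σ = (1.1 − 0.85)/(0.6128 − (-0.5534)) = 0.21.
Then μ = 0.85 − (-0.5534)·0.21 = 0.97.
Precision τ = 1/σ² = 1/0.2144² = 21.8.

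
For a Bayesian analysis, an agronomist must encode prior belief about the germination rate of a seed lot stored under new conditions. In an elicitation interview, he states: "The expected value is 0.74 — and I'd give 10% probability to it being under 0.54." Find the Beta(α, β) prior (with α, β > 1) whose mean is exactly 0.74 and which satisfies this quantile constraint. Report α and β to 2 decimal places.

α ≈ 6.21, β ≈ 2.18

With mean 0.74 fixed, write α = 0.74s, β = 0.26s where s = α+β.
Need P(θ < 0.54) = 0.1 under Beta(0.74s, 0.26s). Normal approximation: (q−m)/√(m(1−m)/s) ≈ z_{0.1} = -1.28, so s ≈ 0.74·0.26·(-1.28)²/(0.54−0.74)² = 7.9.
At s = 7.9: P(θ<0.54) ≈ 0.106. Adjusting to match 0.1 gives s ≈ 8.39.
So α = 0.74·8.39 ≈ 6.21, β = 0.26·8.39 ≈ 2.18.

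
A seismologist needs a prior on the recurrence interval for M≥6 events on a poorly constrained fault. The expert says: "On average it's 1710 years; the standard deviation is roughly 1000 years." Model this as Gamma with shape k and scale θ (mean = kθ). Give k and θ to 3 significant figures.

For Gamma(k, scale θ): mean = kθ, variance = kθ², so CV = 1/√k.
CV = SD/mean = 1000/1710 = 0.5848, hence k = 1/CV² = 2.92.
Then θ = mean/k = 1710/2.92 = 585.

k ≈ 2.92, θ ≈ 585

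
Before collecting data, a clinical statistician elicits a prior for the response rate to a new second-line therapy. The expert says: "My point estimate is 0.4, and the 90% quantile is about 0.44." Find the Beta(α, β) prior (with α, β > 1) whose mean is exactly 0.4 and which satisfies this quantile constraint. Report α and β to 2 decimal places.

With mean 0.4 fixed, write α = 0.4s, β = 0.6s where s = α+β.
Need P(θ < 0.44) = 0.9 under Beta(0.4s, 0.6s). Normal approximation: (q−m)/√(m(1−m)/s) ≈ z_{0.9} = 1.28, so s ≈ 0.4·0.6·(1.28)²/(0.44−0.4)² = 246.4.
At s = 246.4: P(θ<0.44) ≈ 0.899. Adjusting to match 0.9 gives s ≈ 248.14.
So α = 0.4·248.14 ≈ 99.25, β = 0.6·248.14 ≈ 148.88.

α ≈ 99.25, β ≈ 148.88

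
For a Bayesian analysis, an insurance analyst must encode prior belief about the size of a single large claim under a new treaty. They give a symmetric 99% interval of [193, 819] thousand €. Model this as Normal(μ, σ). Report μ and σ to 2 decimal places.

μ = 506.00, σ = 121.51

A symmetric 99% interval runs μ ± z·σ with z = 2.576.
Half-width = 313, so σ = 313/2.576 = 121.51.
μ is the interval midpoint, 506.00.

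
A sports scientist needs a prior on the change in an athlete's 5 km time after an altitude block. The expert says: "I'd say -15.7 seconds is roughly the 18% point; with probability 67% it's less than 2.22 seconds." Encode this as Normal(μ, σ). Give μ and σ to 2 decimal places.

The p-quantile of Normal(μ,σ) is μ + z_p·σ, with z_{0.18} = -0.9154 and z_{0.67} = 0.4399.
Eliminate σ: μ = (z₂·x₁ − z₁·x₂)/(z₂ − z₁) = (0.4399·-15.7 − (-0.9154)·2.22)/1.355 = -3.60.
Then σ = (x₂ − x₁)/(z₂ − z₁) = (2.22 − -15.7)/1.355 = 13.22.

μ = -3.60, σ = 13.22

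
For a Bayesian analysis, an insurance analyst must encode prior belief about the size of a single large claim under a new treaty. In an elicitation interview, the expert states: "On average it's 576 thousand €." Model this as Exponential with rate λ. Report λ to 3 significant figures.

λ ≈ 0.00174

Exponential mean = 1/λ, so λ = 1/576.0 = 0.00174.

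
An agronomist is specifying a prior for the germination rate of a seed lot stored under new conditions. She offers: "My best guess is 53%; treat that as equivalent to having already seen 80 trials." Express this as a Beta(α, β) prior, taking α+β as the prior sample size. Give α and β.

α = 42.4, β = 37.6

Under the effective-sample-size interpretation, Beta(α, β) has prior mean α/(α+β) and prior sample size α+β.
So α+β = 80 and α/(α+β) = 0.53, giving α = 0.53·80 = 42.4 and β = 80 − 42.4 = 37.6.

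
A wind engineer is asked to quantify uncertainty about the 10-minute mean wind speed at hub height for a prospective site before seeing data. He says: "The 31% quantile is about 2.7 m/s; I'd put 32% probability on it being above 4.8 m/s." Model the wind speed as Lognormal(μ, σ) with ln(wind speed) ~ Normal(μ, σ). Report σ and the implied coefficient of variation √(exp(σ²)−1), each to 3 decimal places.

If T ~ Lognormal(μ,σ) then ln T ~ Normal(μ,σ), so the p-quantile of ln T is μ + z_p·σ.
ln(2.7) = 0.9933 and ln(4.8) = 1.569; z_{0.31} = -0.4959, z_{0.68} = 0.4677.
σ = (1.569 − 0.9933)/(0.4677 − (-0.4959)) = 0.597.
μ = 0.9933 − (-0.4959)·0.597 = 1.289.
CV = √(exp(σ²)−1) = √(exp(0.3566)−1) = 0.655.

σ ≈ 0.597, CV ≈ 0.655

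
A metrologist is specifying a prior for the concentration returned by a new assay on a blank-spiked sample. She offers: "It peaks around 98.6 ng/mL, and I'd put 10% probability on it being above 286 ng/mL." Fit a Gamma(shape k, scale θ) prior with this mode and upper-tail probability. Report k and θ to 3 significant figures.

k ≈ 2.68, θ ≈ 58.7

Gamma(k,θ) with k>1 has mode (k−1)θ, so θ = 98.6/(k−1).
Need P(X < 286) = 0.9 with θ tied to k this way. Start at k = 2, θ = 98.6: P(X<286) ≈ 0.786.
Too low — raise k to concentrate. Iterating converges to k ≈ 2.68.
Then θ = 98.6/(2.68−1) ≈ 58.7.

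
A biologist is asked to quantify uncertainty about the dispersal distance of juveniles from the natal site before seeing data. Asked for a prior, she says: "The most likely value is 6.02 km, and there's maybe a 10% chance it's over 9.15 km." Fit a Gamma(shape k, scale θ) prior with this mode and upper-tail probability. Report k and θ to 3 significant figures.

Gamma(k,θ) with k>1 has mode (k−1)θ, so θ = 6.02/(k−1).
Need P(X < 9.15) = 0.9 with θ tied to k this way. Start at k = 2, θ = 6.02: P(X<9.15) ≈ 0.449.
Too low — raise k to concentrate. Iterating converges to k ≈ 11.6.
Then θ = 6.02/(11.6−1) ≈ 0.566.

k ≈ 11.6, θ ≈ 0.566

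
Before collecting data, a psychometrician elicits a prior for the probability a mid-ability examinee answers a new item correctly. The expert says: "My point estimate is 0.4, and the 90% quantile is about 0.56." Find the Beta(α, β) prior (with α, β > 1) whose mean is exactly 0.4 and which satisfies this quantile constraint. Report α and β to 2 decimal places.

α ≈ 6.24, β ≈ 9.35

With mean 0.4 fixed, write α = 0.4s, β = 0.6s where s = α+β.
Need P(θ < 0.56) = 0.9 under Beta(0.4s, 0.6s). Normal approximation: (q−m)/√(m(1−m)/s) ≈ z_{0.9} = 1.28, so s ≈ 0.4·0.6·(1.28)²/(0.56−0.4)² = 15.4.
At s = 15.4: P(θ<0.56) ≈ 0.899. Adjusting to match 0.9 gives s ≈ 15.59.
So α = 0.4·15.59 ≈ 6.24, β = 0.6·15.59 ≈ 9.35.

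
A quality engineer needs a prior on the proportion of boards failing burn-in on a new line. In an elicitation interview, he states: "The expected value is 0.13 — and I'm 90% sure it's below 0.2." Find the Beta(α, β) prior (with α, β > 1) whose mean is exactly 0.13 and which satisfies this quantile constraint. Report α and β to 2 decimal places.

With mean 0.13 fixed, write α = 0.13s, β = 0.87s where s = α+β.
Need P(θ < 0.2) = 0.9 under Beta(0.13s, 0.87s). Normal approximation: (q−m)/√(m(1−m)/s) ≈ z_{0.9} = 1.28, so s ≈ 0.13·0.87·(1.28)²/(0.2−0.13)² = 37.9.
At s = 37.9: P(θ<0.2) ≈ 0.893. Adjusting to match 0.9 gives s ≈ 40.82.
So α = 0.13·40.82 ≈ 5.31, β = 0.87·40.82 ≈ 35.51.

α ≈ 5.31, β ≈ 35.51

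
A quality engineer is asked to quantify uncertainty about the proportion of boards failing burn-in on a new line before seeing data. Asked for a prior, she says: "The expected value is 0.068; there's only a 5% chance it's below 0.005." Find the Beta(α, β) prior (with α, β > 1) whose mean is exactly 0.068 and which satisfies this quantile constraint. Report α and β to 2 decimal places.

α ≈ 1.14, β ≈ 15.56

With mean 0.068 fixed, write α = 0.068s, β = 0.932s where s = α+β.
Need P(θ < 0.005) = 0.05 under Beta(0.068s, 0.932s). Normal approximation: (q−m)/√(m(1−m)/s) ≈ z_{0.05} = -1.64, so s ≈ 0.068·0.932·(-1.64)²/(0.005−0.068)² = 43.2.
At s = 43.2: P(θ<0.005) ≈ 0.002. Adjusting to match 0.05 gives s ≈ 16.70.
So α = 0.068·16.70 ≈ 1.14, β = 0.932·16.70 ≈ 15.56.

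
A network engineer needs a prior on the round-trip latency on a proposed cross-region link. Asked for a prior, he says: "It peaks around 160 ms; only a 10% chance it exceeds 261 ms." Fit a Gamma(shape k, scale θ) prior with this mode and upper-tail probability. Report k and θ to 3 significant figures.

Gamma(k,θ) with k>1 has mode (k−1)θ, so θ = 160/(k−1).
Need P(X < 261) = 0.9 with θ tied to k this way. Start at k = 2, θ = 160: P(X<261) ≈ 0.485.
Too low — raise k to concentrate. Iterating converges to k ≈ 8.87.
Then θ = 160/(8.87−1) ≈ 20.3.

k ≈ 8.87, θ ≈ 20.3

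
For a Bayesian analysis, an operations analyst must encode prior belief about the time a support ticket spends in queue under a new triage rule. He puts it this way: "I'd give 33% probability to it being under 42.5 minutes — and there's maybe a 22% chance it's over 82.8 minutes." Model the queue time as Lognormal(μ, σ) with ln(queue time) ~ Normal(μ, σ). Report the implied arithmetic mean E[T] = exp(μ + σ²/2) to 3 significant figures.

If T ~ Lognormal(μ,σ) then ln T ~ Normal(μ,σ), so the p-quantile of ln T is μ + z_p·σ.
ln(42.5) = 3.75 and ln(82.8) = 4.416; z_{0.33} = -0.4399, z_{0.78} = 0.7722.
σ = (4.416 − 3.75)/(0.7722 − (-0.4399)) = 0.550.
μ = 3.75 − (-0.4399)·0.550 = 3.992.
E[T] = exp(μ + σ²/2) = exp(3.992 + 0.1514) = 63 minutes.

E[T] ≈ 63 minutes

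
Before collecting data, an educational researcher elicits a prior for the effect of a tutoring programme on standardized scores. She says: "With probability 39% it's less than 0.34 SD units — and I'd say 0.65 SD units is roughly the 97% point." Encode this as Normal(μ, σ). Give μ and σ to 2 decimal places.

μ = 0.38, σ = 0.14

The p-quantile of Normal(μ,σ) is μ + z_p·σ, with z_{0.39} = -0.2793 and z_{0.97} = 1.881.
Eliminate σ: μ = (z₂·x₁ − z₁·x₂)/(z₂ − z₁) = (1.881·0.34 − (-0.2793)·0.65)/2.16 = 0.38.
Then σ = (x₂ − x₁)/(z₂ − z₁) = (0.65 − 0.34)/2.16 = 0.14.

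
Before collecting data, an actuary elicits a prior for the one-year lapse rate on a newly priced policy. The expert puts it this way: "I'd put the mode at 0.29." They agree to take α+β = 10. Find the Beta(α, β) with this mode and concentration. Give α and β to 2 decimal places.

For α,β > 1 the Beta mode is (α−1)/(α+β−2). With α+β = 10, the mode is (α−1)/8.
Set (α−1)/8 = 0.29 → α = 1 + 0.29·8 = 3.32.
β = 10 − α = 6.68.

α = 3.32, β = 6.68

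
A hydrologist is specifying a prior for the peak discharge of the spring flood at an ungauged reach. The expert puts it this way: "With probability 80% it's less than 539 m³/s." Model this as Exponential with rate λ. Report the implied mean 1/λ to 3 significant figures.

P(T < 539.0) = 1 − e^(−λ·539.0) = 0.8, so λ = −ln(1−0.8)/539.0 = −ln(0.2)/539.0 = 0.00299.
Mean = 1/λ = 335 m³/s.

mean ≈ 335 m³/s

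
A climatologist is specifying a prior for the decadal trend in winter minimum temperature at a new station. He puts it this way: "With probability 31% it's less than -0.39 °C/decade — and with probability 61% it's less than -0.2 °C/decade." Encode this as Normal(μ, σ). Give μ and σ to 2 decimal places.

μ = -0.27, σ = 0.25

The p-quantile of Normal(μ,σ) is μ + z_p·σ, with z_{0.31} = -0.4959 and z_{0.61} = 0.2793.
Eliminate σ: μ = (z₂·x₁ − z₁·x₂)/(z₂ − z₁) = (0.2793·-0.39 − (-0.4959)·-0.2)/0.7752 = -0.27.
Then σ = (x₂ − x₁)/(z₂ − z₁) = (-0.2 − -0.39)/0.7752 = 0.25.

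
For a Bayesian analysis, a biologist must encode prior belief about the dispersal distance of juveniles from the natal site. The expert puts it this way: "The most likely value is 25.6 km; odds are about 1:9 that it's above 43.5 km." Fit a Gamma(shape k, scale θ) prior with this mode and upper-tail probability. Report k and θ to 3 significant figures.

k ≈ 7.73, θ ≈ 3.8

Gamma(k,θ) with k>1 has mode (k−1)θ, so θ = 25.6/(k−1).
Need P(X < 43.5) = 0.9 with θ tied to k this way. Start at k = 2, θ = 25.6: P(X<43.5) ≈ 0.507.
Too low — raise k to concentrate. Iterating converges to k ≈ 7.73.
Then θ = 25.6/(7.73−1) ≈ 3.8.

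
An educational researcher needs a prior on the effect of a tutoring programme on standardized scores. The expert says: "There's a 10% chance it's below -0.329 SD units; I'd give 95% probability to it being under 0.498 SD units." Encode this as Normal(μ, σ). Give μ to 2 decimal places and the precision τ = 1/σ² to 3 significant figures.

The p-quantile of Normal(μ,σ) is μ + z_p·σ, with z_{0.1} = -1.282 and z_{0.95} = 1.645.
Eliminate σ: μ = (z₂·x₁ − z₁·x₂)/(z₂ − z₁) = (1.645·-0.329 − (-1.282)·0.498)/2.926 = 0.03.
Then σ = (x₂ − x₁)/(z₂ − z₁) = (0.498 − -0.329)/2.926 = 0.28.
Precision τ = 1/σ² = 1/0.2826² = 12.5.

μ = 0.03, τ = 12.5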